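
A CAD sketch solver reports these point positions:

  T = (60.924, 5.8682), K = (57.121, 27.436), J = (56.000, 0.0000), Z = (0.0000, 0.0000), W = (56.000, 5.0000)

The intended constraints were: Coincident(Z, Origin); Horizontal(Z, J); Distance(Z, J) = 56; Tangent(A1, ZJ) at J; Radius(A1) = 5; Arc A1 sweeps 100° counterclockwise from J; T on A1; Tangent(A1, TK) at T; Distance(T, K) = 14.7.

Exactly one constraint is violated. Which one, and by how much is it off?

Distance(T, K) = 14.7 — off by 7.20.

Z = (0.00, 0.00) ✓; Z.y = 0.00, J.y = 0.00 ✓; |ZJ| = 56.00 ✓; ∠(WJ, JZ) = 90.00° ✓; |WJ| = 5.000 ✓; bearing(W→T) − bearing(W→J) = 100.0° ✓; |WT| = 5.000 ✓; ∠(WT, TK) = 90.00° ✓; |TK| = 21.90 ✗.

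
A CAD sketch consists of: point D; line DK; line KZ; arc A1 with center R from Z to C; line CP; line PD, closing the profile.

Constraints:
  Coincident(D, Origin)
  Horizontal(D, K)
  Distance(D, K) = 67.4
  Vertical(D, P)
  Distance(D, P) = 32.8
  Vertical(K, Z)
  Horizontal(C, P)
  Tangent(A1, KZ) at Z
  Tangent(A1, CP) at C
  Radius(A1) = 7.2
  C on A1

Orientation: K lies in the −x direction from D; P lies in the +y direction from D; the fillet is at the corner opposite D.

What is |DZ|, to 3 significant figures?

72.1

The virtual corner opposite D is at (-67.4, 32.8). Tangency of A1 to KZ means the radius RZ is perpendicular to KZ and tangency of A1 to CP means the radius RC is perpendicular to CP, with radius 7.2, so the center R sits 7.2 in from both sides at R = (-60.2, 25.6). That places the tangent points at Z = (-67.4, 25.6) on KZ and C = (-60.2, 32.8) on CP. Then |DZ| = |Z − D| = 72.1.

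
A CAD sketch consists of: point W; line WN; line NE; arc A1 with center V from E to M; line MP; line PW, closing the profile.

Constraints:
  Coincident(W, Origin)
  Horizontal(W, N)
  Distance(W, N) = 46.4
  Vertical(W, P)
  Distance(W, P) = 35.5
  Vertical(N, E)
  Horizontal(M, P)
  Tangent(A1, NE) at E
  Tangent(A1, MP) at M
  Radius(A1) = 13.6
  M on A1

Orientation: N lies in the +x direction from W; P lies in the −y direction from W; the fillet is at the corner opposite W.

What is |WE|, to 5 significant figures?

51.309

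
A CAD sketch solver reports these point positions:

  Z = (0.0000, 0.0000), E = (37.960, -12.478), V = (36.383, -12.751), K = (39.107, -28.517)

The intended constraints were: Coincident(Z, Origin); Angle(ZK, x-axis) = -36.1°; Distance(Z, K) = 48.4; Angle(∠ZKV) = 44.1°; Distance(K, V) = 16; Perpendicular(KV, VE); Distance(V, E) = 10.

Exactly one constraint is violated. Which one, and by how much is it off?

Distance(V, E) = 10 — off by 8.40.

Z = (0.00, 0.00) ✓; ZK at -36.10° ✓; |ZK| = 48.40 ✓; ∠ZKV = 44.10° ✓; |KV| = 16.00 ✓; ∠(KV, VE) = 89.98° ✓; |VE| = 1.600 ✗.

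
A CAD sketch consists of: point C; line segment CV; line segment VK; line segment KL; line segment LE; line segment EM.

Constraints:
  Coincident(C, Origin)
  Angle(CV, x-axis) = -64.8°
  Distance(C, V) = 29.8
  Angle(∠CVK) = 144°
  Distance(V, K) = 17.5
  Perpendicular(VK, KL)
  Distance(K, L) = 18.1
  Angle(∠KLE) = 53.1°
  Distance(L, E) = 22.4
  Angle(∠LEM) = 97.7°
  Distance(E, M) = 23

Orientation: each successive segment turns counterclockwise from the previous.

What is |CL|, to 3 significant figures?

41.6

C is at the origin; CV runs at -64.8° with length 29.8, so V = (12.7, -27.0). ∠CVK = 144.0° gives VK at -28.8° from the x-axis; with |VK| = 17.5, K = (28.0, -35.4). The perpendicularity gives KL at right angles to VK, so KL runs at 61.2°; with |KL| = 18.1, L = (36.7, -19.5). Then |CL| = |L − C| = 41.6.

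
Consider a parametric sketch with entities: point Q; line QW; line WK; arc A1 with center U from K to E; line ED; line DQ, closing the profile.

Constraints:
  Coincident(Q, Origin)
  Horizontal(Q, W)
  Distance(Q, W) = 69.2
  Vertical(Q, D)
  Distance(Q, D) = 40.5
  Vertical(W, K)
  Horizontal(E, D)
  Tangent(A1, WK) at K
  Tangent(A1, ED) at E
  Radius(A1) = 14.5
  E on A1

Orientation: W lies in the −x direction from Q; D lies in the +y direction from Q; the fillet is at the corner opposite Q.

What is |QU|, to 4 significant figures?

60.56

QD is vertical with |QD| = 40.5 and D on the +y side, so D = (0.000, 40.50). The virtual corner opposite Q is at (-69.20, 40.50). Tangency of A1 to WK means the radius UK is perpendicular to WK and tangency of A1 to ED means the radius UE is perpendicular to ED, with radius 14.5, so the center U sits 14.5 in from both sides at U = (-54.70, 26.00). Then |QU| = |U − Q| = 60.56.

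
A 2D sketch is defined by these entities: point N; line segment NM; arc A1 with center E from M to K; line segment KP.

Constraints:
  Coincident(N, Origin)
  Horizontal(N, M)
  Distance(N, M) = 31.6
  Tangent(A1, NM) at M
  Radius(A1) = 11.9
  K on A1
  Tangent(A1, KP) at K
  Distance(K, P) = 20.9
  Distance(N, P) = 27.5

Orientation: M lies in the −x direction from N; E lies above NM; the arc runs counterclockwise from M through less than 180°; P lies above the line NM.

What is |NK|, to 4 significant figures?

21.99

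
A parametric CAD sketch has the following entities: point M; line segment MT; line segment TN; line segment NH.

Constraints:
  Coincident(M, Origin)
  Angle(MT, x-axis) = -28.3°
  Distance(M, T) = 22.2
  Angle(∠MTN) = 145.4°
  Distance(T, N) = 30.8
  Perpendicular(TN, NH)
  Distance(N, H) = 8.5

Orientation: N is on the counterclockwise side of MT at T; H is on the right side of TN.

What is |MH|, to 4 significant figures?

53.42

M is at the origin; MT runs at -28.3° with length 22.2, so T = 22.2·(cos -28.3°, sin -28.3°) = (19.55, -10.52). ∠MTN = 145.4°, so TN runs at -28.3° + (180° − 145.4°) = 6.300° from the x-axis; with |TN| = 30.8, N = T + 30.8·(cos 6.300°, sin 6.300°) = (50.16, -7.145). TN ⟂ NH; with |NH| = 8.5 on the right of TN, H = N + 8.5·(0.1097, -0.9940) = (51.09, -15.59). Then |MH| = |H − M| = 53.42.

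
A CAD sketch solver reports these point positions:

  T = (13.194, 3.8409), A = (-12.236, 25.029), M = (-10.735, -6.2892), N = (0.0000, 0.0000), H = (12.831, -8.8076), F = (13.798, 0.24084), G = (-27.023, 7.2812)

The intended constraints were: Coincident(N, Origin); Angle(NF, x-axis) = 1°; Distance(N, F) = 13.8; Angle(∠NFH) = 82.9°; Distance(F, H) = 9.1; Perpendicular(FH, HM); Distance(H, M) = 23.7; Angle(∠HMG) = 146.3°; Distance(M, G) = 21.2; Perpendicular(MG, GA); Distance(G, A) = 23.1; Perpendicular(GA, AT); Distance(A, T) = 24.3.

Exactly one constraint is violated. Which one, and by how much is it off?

Distance(A, T) = 24.3 — off by 8.80.

N = (0.00, 0.00) ✓; NF at 1.000° ✓; |NF| = 13.80 ✓; ∠NFH = 82.90° ✓; |FH| = 9.100 ✓; ∠(FH, HM) = 90.00° ✓; |HM| = 23.70 ✓; ∠HMG = 146.3° ✓; |MG| = 21.20 ✓; ∠(MG, GA) = 90.00° ✓; |GA| = 23.10 ✓; ∠(GA, AT) = 90.00° ✓; |AT| = 33.10 ✗.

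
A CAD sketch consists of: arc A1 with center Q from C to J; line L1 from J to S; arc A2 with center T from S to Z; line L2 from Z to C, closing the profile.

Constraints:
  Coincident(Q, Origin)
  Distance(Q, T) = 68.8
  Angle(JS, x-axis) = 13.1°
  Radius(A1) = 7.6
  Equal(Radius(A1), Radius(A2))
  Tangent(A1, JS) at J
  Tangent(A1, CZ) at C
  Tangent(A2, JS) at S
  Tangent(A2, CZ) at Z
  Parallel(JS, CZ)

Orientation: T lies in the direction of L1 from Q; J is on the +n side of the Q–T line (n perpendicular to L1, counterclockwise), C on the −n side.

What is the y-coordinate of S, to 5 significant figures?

22.996

The slot axis is L1's direction at 13.1°, so u = (cos 13.1°, sin 13.1°) = (0.97398, 0.22665) and n = (−sin 13.1°, cos 13.1°) = (-0.22665, 0.97398). Q is at the origin and T lies 68.8 along u from Q, so T = 68.8·u = (67.010, 15.594). Tangency of A1 to both parallel lines with radius 7.6 puts J and C at Q ± 7.6·n: J = (-1.7225, 7.4022), C = (1.7225, -7.4022). Equal radii place S and Z the same way about T: S = T + 7.6·n = (65.287, 22.996), Z = T − 7.6·n = (68.732, 8.1914). So S.y = 22.996.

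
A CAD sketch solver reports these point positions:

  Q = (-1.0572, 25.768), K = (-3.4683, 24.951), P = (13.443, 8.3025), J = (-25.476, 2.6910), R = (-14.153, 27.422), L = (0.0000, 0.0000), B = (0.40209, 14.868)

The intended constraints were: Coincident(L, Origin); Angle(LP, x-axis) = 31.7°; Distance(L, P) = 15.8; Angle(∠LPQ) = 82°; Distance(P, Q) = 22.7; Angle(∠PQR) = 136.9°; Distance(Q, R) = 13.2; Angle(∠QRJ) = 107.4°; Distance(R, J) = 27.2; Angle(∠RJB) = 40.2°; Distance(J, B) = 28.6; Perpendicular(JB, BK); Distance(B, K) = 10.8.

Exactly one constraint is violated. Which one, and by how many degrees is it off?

Perpendicular(JB, BK) — off by 4.20°.

L = (0.00, 0.00) ✓; LP at 31.70° ✓; |LP| = 15.80 ✓; ∠LPQ = 82.00° ✓; |PQ| = 22.70 ✓; ∠PQR = 136.9° ✓; |QR| = 13.20 ✓; ∠QRJ = 107.4° ✓; |RJ| = 27.20 ✓; ∠RJB = 40.20° ✓; |JB| = 28.60 ✓; ∠(JB, BK) = 85.80° ✗; |BK| = 10.80 ✓.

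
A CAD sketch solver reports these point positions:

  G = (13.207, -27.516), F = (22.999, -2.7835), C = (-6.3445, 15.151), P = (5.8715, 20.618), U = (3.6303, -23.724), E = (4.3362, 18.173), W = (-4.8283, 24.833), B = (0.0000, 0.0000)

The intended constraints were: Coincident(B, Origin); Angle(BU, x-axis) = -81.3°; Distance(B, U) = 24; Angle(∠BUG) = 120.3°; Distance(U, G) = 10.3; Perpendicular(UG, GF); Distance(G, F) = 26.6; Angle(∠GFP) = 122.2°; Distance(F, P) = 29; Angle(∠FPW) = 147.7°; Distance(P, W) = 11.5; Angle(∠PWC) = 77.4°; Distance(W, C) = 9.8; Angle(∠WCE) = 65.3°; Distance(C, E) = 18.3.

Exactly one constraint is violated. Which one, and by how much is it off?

Distance(C, E) = 18.3 — off by 7.20.

B = (0.00, 0.00) ✓; BU at -81.30° ✓; |BU| = 24.00 ✓; ∠BUG = 120.3° ✓; |UG| = 10.30 ✓; ∠(UG, GF) = 90.00° ✓; |GF| = 26.60 ✓; ∠GFP = 122.2° ✓; |FP| = 29.00 ✓; ∠FPW = 147.7° ✓; |PW| = 11.50 ✓; ∠PWC = 77.40° ✓; |WC| = 9.800 ✓; ∠WCE = 65.30° ✓; |CE| = 11.10 ✗.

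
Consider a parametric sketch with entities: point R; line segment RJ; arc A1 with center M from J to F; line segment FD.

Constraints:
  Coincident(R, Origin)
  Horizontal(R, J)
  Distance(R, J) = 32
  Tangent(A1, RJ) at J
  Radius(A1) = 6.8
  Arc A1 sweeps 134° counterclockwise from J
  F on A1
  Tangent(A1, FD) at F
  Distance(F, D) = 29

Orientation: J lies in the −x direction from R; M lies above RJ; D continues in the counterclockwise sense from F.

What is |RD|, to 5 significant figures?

57.286

R is at the origin; R and J share the same y with |RJ| = 32.0 and J on the −x side, so J = (-32.000, 0.0000). A1 meets RJ tangentially, so MJ is at right angles to RJ, so M = J + (0, 6.8) = (-32.000, 6.8000). On A1, J sits at bearing -90° from M; a 134° counterclockwise sweep puts F at bearing 44°, so F = M + 6.8·(cos 44°, sin 44°) = (-27.108, 11.524). The tangent condition forces MF to be normal to FD, so FD runs along (−sin 44°, cos 44°); with |FD| = 29.0, D = (-47.254, 32.385). Then |RD| = |D − R| = 57.286.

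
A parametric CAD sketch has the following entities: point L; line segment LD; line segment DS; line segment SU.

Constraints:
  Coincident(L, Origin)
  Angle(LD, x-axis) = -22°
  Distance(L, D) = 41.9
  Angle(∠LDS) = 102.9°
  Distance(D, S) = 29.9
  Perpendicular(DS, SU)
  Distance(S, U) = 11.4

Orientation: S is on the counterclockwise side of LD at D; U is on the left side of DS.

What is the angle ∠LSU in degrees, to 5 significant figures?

43.864°

∠LDS = 102.9°, so DS runs at -22.0° + (180° − 102.9°) = 55.100° from the x-axis; with |DS| = 29.9, S = D + 29.9·(cos 55.100°, sin 55.100°) = (55.956, 8.8265). DS is perpendicular to SU; with |SU| = 11.4 on the left of DS, U = S + 11.4·(-0.82015, 0.57215) = (46.606, 15.349). Then cos ∠LSU = SL·SU / (|SL||SU|), giving 43.864°.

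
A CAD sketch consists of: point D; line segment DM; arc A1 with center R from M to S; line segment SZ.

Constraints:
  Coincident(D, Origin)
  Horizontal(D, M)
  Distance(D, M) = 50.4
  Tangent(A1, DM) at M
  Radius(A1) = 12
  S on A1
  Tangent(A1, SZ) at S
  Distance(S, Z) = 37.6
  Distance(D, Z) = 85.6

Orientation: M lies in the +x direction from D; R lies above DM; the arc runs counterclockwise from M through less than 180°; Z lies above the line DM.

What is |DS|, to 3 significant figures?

62.4

D is at the origin; D and M share the same y with |DM| = 50.4 and M on the +x side, so M = (50.4, 0.00). Tangency of A1 to DM means the radius RM is perpendicular to DM, so R = M + (0, 12) = (50.4, 12.0). Since RS ⟂ SZ (tangency), |RZ| = √(12.0² + 37.6²) = 39.5 regardless of where S sits on A1. So Z lies on both circle(D, 85.6) and circle(R, 39.5); the above-DM intersection is Z = (73.4, 44.1). S is the foot of the tangent from Z: S = (61.8, 8.31).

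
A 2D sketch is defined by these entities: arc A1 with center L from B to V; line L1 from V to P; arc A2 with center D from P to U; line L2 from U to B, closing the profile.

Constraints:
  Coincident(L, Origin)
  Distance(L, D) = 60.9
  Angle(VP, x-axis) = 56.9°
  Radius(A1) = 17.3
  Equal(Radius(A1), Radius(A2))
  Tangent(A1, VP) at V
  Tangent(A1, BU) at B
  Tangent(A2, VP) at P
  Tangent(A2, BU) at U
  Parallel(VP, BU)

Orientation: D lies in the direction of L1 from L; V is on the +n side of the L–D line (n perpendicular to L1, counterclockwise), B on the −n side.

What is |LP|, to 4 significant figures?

63.31

The slot axis is L1's direction at 56.9°, so u = (cos 56.9°, sin 56.9°) = (0.5461, 0.8377) and n = (−sin 56.9°, cos 56.9°) = (-0.8377, 0.5461). L is at the origin and D lies 60.9 along u from L, so D = 60.9·u = (33.26, 51.02). Tangency of A1 to both parallel lines with radius 17.3 puts V and B at L ± 17.3·n: V = (-14.49, 9.448), B = (14.49, -9.448). Equal radii place P and U the same way about D: P = D + 17.3·n = (18.77, 60.46), U = D − 17.3·n = (47.75, 41.57). Then |LP| = |P − L| = 63.31.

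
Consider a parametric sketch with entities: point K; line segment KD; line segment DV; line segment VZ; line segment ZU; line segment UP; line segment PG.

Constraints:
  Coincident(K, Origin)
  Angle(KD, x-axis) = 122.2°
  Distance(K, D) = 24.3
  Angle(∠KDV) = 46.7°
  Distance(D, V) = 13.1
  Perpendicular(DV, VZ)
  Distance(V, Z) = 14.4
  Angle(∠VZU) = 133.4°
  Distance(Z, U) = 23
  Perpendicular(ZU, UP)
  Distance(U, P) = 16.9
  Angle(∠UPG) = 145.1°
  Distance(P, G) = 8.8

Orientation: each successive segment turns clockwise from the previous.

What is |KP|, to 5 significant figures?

31.889

∠VZU = 133.4° gives ZU at -147.70° from the x-axis; with |ZU| = 23.0, U = (-22.307, -8.3803). ZU ⟂ UP, so UP runs at 122.30°; with |UP| = 16.9, P = (-31.338, 5.9047). Then |KP| = |P − K| = 31.889.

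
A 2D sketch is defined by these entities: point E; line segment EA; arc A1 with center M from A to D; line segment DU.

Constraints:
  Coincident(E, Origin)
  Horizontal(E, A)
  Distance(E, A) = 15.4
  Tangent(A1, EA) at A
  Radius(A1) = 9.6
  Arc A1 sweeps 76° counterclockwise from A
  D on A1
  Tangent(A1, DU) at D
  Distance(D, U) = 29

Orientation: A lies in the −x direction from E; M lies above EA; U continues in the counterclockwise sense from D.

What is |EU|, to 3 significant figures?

35.4

On A1, A sits at bearing -90° from M; a 76° counterclockwise sweep puts D at bearing -14°, so D = M + 9.6·(cos -14°, sin -14°) = (-6.09, 7.28). The tangent condition forces MD to be normal to DU, so DU runs along (−sin -14°, cos -14°); with |DU| = 29.0, U = (0.931, 35.4). Then |EU| = |U − E| = 35.4.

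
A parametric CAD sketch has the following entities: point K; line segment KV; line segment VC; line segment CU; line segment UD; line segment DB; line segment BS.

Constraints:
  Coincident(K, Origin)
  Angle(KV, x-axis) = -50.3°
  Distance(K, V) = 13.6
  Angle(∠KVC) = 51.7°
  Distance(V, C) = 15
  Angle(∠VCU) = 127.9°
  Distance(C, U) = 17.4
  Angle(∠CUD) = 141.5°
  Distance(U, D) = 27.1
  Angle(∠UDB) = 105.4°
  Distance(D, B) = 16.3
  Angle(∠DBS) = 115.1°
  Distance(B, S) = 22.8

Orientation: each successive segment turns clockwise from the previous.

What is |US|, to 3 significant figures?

33.6

K is at the origin; KV runs at -50.3° with length 13.6, so V = (8.69, -10.5). ∠KVC = 51.7° gives VC at -179° from the x-axis; with |VC| = 15.0, C = (-6.31, -10.8). ∠VCU = 127.9° gives CU at 129° from the x-axis; with |CU| = 17.4, U = (-17.3, 2.63). ∠CUD = 141.5° gives UD at 90.8° from the x-axis; with |UD| = 27.1, D = (-17.7, 29.7). ∠UDB = 105.4° gives DB at 16.2° from the x-axis; with |DB| = 16.3, B = (-2.05, 34.3). ∠DBS = 115.1° gives BS at -48.7° from the x-axis; with |BS| = 22.8, S = (13.0, 17.2). Then |US| = |S − U| = 33.6.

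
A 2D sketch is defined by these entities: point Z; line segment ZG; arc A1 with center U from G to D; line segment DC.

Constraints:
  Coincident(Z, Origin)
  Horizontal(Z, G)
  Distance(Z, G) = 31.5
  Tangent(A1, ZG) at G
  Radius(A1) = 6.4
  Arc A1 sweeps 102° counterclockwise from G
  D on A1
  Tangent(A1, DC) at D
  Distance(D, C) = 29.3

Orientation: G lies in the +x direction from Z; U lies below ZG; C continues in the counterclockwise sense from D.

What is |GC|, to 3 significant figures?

36.4

Z is at the origin; Z and G share the same y with |ZG| = 31.5 and G on the +x side, so G = (31.5, 0.00). A1 meets ZG tangentially, so UG is at right angles to ZG, so U = G + (0, -6.4) = (31.5, -6.40). On A1, G sits at bearing 90° from U; a 102° counterclockwise sweep puts D at bearing 192°, so D = U + 6.4·(cos 192°, sin 192°) = (25.2, -7.73). Tangency of A1 to DC means the radius UD is perpendicular to DC, so DC runs along (−sin 192°, cos 192°); with |DC| = 29.3, C = (31.3, -36.4). Then |GC| = |C − G| = 36.4.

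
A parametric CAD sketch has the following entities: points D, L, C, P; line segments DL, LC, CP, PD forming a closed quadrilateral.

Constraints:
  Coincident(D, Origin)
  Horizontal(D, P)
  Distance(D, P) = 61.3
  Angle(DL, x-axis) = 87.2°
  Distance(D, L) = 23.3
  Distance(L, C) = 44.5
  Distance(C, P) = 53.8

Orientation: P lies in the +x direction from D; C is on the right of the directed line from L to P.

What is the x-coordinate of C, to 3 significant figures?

11.4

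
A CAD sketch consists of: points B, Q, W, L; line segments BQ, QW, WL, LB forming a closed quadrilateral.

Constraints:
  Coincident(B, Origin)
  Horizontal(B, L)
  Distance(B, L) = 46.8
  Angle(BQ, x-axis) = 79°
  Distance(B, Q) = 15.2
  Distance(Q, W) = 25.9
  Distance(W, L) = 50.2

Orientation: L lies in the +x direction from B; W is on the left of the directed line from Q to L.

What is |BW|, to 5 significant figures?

40.774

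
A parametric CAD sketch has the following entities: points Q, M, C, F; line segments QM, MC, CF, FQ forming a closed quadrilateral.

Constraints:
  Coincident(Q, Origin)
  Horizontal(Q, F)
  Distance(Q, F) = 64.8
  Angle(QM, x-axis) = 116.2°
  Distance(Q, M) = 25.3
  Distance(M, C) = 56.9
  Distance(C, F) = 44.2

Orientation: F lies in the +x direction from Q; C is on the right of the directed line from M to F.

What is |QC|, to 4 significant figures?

32.96

Checks: Q = (0.00, 0.00) ✓; |MC| = 56.90 ✓; |CF| = 44.20 ✓.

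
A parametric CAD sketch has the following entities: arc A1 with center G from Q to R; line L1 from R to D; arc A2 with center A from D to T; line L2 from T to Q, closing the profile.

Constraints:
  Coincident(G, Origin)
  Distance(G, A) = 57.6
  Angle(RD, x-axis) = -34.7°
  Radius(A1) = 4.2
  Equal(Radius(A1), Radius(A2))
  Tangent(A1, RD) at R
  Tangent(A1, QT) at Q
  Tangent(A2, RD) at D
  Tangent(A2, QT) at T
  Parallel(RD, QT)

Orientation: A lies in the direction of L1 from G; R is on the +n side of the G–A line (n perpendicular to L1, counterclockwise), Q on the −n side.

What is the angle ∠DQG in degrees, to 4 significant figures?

81.70°

The slot axis is L1's direction at -34.7°, so u = (cos -34.7°, sin -34.7°) = (0.8221, -0.5693) and n = (−sin -34.7°, cos -34.7°) = (0.5693, 0.8221). G is at the origin and A lies 57.6 along u from G, so A = 57.6·u = (47.36, -32.79). Tangency of A1 to both parallel lines with radius 4.2 puts R and Q at G ± 4.2·n: R = (2.391, 3.453), Q = (-2.391, -3.453). Equal radii place D and T the same way about A: D = A + 4.2·n = (49.75, -29.34), T = A − 4.2·n = (44.96, -36.24). Then cos ∠DQG = QD·QG / (|QD||QG|), giving 81.70°.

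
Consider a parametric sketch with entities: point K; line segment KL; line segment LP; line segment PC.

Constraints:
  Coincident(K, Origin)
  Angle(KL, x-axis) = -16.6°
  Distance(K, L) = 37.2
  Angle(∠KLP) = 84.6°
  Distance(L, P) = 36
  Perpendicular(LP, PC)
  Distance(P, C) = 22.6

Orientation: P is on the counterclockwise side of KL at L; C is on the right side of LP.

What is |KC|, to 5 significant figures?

67.916

K is at the origin; KL runs at -16.6° with length 37.2, so L = 37.2·(cos -16.6°, sin -16.6°) = (35.650, -10.628). ∠KLP = 84.6°, so LP runs at -16.6° + (180° − 84.6°) = 78.800° from the x-axis; with |LP| = 36.0, P = L + 36.0·(cos 78.800°, sin 78.800°) = (42.642, 24.687). LP ⟂ PC; with |PC| = 22.6 on the right of LP, C = P + 22.6·(0.98096, -0.19423) = (64.812, 20.297). Then |KC| = |C − K| = 67.916.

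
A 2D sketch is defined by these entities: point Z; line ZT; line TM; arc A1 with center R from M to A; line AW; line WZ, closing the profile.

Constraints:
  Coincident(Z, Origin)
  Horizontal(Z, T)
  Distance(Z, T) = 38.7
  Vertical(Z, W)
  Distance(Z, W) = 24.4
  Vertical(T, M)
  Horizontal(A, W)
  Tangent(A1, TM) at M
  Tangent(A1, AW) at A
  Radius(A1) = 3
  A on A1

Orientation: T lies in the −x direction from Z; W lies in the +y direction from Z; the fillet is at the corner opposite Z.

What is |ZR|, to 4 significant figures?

41.62

ZW is vertical with |ZW| = 24.4 and W on the +y side, so W = (0.000, 24.40). The virtual corner opposite Z is at (-38.70, 24.40). A1 meets TM tangentially, so RM is at right angles to TM and tangency of A1 to AW means the radius RA is perpendicular to AW, with radius 3.0, so the center R sits 3.0 in from both sides at R = (-35.70, 21.40). Then |ZR| = |R − Z| = 41.62.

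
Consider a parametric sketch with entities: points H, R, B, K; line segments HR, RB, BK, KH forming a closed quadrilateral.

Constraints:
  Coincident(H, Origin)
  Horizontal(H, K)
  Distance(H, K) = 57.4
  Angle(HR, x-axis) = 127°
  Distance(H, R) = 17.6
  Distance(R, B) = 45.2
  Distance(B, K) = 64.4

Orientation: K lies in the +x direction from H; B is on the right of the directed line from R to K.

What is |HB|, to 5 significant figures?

29.810

Checks: |RB| = 45.20 ✓; |BK| = 64.40 ✓.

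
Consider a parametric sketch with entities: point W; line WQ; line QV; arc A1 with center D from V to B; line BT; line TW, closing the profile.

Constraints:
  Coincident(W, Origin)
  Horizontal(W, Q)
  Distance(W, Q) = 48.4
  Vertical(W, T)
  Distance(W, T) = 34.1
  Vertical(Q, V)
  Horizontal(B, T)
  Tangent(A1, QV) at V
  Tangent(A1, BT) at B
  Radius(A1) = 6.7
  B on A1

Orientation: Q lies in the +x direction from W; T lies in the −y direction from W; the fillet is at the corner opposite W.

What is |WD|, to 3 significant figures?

49.9

W is at the origin; WQ is horizontal with |WQ| = 48.4 and Q on the +x side, so Q = (48.4, 0.00). W and T share the same x with |WT| = 34.1 and T on the −y side, so T = (0.00, -34.1). The virtual corner opposite W is at (48.4, -34.1). The tangent condition forces DV to be normal to QV and A1 meets BT tangentially, so DB is at right angles to BT, with radius 6.7, so the center D sits 6.7 in from both sides at D = (41.7, -27.4). Then |WD| = |D − W| = 49.9.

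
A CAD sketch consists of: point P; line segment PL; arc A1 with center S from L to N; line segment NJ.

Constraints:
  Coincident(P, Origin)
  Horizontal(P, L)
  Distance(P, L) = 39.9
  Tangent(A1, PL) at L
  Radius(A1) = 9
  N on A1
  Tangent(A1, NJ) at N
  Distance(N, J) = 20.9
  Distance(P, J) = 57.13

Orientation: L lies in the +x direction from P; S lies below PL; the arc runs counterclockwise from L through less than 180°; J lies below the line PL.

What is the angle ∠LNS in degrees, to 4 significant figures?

22.11°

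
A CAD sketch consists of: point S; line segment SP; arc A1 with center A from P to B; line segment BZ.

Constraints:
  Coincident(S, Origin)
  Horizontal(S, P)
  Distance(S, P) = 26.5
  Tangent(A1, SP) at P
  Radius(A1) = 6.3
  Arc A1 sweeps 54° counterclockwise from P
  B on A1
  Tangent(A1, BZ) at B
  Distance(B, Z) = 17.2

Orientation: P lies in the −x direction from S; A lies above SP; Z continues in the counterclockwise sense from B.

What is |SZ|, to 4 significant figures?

20.00

S is at the origin; SP is horizontal with |SP| = 26.5 and P on the −x side, so P = (-26.50, 0.000). A1 meets SP tangentially, so AP is at right angles to SP, so A = P + (0, 6.3) = (-26.50, 6.300). On A1, P sits at bearing -90° from A; a 54° counterclockwise sweep puts B at bearing -36°, so B = A + 6.3·(cos -36°, sin -36°) = (-21.40, 2.597). Tangency of A1 to BZ means the radius AB is perpendicular to BZ, so BZ runs along (−sin -36°, cos -36°); with |BZ| = 17.2, Z = (-11.29, 16.51). Then |SZ| = |Z − S| = 20.00.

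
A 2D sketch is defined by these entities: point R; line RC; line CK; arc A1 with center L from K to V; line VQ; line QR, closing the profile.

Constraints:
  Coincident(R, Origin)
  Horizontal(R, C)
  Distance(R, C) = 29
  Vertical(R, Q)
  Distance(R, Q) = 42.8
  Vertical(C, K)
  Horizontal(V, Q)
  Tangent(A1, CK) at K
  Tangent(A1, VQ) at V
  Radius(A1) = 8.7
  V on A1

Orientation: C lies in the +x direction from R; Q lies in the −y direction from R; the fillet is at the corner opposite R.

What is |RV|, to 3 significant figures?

47.4

The virtual corner opposite R is at (29.0, -42.8). Tangency of A1 to CK means the radius LK is perpendicular to CK and the tangent condition forces LV to be normal to VQ, with radius 8.7, so the center L sits 8.7 in from both sides at L = (20.3, -34.1). That places the tangent points at K = (29.0, -34.1) on CK and V = (20.3, -42.8) on VQ. Then |RV| = |V − R| = 47.4.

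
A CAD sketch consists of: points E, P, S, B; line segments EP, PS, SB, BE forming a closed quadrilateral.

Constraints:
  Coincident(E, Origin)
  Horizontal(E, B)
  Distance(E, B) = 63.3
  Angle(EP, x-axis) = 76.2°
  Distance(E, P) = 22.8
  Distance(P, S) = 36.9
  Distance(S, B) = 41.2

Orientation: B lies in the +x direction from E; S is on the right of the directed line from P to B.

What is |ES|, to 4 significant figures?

25.46

Checks: |PS| = 36.90 ✓; |SB| = 41.20 ✓.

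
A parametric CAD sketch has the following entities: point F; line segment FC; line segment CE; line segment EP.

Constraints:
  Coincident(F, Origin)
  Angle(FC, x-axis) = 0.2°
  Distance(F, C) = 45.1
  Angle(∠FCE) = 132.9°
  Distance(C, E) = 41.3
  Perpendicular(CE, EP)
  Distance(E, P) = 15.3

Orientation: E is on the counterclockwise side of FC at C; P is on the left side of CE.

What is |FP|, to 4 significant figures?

74.15

∠FCE = 132.9°, so CE runs at 0.2° + (180° − 132.9°) = 47.30° from the x-axis; with |CE| = 41.3, E = C + 41.3·(cos 47.30°, sin 47.30°) = (73.11, 30.51). CE ⟂ EP; with |EP| = 15.3 on the left of CE, P = E + 15.3·(-0.7349, 0.6782) = (61.86, 40.89). Then |FP| = |P − F| = 74.15.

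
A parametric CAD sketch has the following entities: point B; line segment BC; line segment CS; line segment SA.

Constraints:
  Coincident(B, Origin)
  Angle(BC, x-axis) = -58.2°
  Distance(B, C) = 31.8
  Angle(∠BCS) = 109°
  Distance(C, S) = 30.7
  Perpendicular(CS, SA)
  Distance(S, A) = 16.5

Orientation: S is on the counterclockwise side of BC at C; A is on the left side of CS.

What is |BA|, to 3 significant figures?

43.2

B is at the origin; BC runs at -58.2° with length 31.8, so C = 31.8·(cos -58.2°, sin -58.2°) = (16.8, -27.0). ∠BCS = 109.0°, so CS runs at -58.2° + (180° − 109.0°) = 12.8° from the x-axis; with |CS| = 30.7, S = C + 30.7·(cos 12.8°, sin 12.8°) = (46.7, -20.2). CS is perpendicular to SA; with |SA| = 16.5 on the left of CS, A = S + 16.5·(-0.222, 0.975) = (43.0, -4.14). Then |BA| = |A − B| = 43.2.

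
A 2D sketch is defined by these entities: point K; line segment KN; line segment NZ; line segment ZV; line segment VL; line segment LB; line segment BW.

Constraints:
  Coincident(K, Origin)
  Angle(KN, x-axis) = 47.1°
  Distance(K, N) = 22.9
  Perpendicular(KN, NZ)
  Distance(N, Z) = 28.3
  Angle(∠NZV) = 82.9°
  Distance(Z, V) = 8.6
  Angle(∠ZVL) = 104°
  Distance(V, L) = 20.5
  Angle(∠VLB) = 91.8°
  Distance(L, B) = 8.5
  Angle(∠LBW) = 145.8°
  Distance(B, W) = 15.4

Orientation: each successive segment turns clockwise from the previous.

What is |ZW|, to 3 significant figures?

19.6

K is at the origin; KN runs at 47.1° with length 22.9, so N = (15.6, 16.8). KN ⟂ NZ, so NZ runs at -42.9°; with |NZ| = 28.3, Z = (36.3, -2.49). ∠NZV = 82.9° gives ZV at -140° from the x-axis; with |ZV| = 8.6, V = (29.7, -8.02). ∠ZVL = 104.0° gives VL at 144° from the x-axis; with |VL| = 20.5, L = (13.1, 4.03). ∠VLB = 91.8° gives LB at 55.8° from the x-axis; with |LB| = 8.5, B = (17.9, 11.1). ∠LBW = 145.8° gives BW at 21.6° from the x-axis; with |BW| = 15.4, W = (32.2, 16.7). Then |ZW| = |W − Z| = 19.6.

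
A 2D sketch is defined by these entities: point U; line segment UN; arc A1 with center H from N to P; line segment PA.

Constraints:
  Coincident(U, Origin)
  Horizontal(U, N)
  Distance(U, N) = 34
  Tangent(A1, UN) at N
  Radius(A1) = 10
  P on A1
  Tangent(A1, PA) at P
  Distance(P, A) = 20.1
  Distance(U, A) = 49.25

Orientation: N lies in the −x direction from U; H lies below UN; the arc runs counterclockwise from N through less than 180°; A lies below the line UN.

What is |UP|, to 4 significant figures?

45.44

Checks: ∠(HN, NU) = 90.00° ✓; |HN| = 10.00 ✓; |HP| = 10.00 ✓; ∠(HP, PA) = 90.00° ✓; |PA| = 20.10 ✓; |UA| = 49.25 ✓.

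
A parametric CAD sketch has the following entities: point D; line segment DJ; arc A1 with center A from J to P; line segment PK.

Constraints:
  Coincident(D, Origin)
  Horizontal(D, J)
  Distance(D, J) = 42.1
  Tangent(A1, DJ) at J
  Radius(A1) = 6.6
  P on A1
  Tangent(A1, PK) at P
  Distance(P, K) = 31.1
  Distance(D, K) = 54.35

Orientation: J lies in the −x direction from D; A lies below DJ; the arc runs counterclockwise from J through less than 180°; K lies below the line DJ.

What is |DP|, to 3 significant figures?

49.1

Checks: |AP| = 6.600 ✓; ∠(AP, PK) = 90.00° ✓; |PK| = 31.10 ✓; |DK| = 54.35 ✓.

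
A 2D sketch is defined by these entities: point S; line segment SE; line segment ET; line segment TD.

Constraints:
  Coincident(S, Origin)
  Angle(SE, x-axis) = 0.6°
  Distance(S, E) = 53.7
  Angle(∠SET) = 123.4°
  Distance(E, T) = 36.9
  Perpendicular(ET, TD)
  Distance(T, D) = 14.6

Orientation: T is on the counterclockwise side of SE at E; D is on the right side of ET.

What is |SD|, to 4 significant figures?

89.16

∠SET = 123.4°, so ET runs at 0.6° + (180° − 123.4°) = 57.20° from the x-axis; with |ET| = 36.9, T = E + 36.9·(cos 57.20°, sin 57.20°) = (73.69, 31.58). The perpendicularity gives TD at right angles to ET; with |TD| = 14.6 on the right of ET, D = T + 14.6·(0.8406, -0.5417) = (85.96, 23.67). Then |SD| = |D − S| = 89.16.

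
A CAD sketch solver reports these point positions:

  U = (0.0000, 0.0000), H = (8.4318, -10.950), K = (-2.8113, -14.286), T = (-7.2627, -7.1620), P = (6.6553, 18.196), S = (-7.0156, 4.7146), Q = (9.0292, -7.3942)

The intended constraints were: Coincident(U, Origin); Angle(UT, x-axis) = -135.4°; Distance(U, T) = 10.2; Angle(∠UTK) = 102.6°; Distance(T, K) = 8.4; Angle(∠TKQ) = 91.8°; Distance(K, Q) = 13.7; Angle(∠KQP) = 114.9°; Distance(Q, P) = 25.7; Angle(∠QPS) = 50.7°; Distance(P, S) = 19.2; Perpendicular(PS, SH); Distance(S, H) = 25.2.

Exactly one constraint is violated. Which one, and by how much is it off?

Distance(S, H) = 25.2 — off by 3.20.

U = (0.00, 0.00) ✓; UT at -135.4° ✓; |UT| = 10.20 ✓; ∠UTK = 102.6° ✓; |TK| = 8.400 ✓; ∠TKQ = 91.80° ✓; |KQ| = 13.70 ✓; ∠KQP = 114.9° ✓; |QP| = 25.70 ✓; ∠QPS = 50.70° ✓; |PS| = 19.20 ✓; ∠(PS, SH) = 90.00° ✓; |SH| = 22.00 ✗.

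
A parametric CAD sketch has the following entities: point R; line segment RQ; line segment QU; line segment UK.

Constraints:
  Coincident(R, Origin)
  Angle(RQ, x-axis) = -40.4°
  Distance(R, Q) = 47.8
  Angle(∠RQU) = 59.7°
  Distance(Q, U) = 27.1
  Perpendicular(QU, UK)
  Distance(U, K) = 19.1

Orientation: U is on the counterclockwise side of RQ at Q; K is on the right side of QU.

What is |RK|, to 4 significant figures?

60.44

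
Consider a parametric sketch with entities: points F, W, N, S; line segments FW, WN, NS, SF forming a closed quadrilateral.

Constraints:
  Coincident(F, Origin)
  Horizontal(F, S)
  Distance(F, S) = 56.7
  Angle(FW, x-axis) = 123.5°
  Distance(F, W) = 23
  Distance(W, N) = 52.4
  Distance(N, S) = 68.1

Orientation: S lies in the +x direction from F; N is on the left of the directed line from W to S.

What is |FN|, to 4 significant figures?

62.50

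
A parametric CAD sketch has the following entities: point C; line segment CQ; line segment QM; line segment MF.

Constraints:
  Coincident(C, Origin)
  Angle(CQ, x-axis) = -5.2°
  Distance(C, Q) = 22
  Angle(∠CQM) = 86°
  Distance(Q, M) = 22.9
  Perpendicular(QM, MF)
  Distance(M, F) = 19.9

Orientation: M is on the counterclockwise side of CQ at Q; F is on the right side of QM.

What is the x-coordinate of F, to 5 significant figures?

42.285

∠CQM = 86.0°, so QM runs at -5.2° + (180° − 86.0°) = 88.800° from the x-axis; with |QM| = 22.9, M = Q + 22.9·(cos 88.800°, sin 88.800°) = (22.389, 20.901). The perpendicularity gives MF at right angles to QM; with |MF| = 19.9 on the right of QM, F = M + 19.9·(0.99978, -0.020942) = (42.285, 20.484). So F.x = 42.285.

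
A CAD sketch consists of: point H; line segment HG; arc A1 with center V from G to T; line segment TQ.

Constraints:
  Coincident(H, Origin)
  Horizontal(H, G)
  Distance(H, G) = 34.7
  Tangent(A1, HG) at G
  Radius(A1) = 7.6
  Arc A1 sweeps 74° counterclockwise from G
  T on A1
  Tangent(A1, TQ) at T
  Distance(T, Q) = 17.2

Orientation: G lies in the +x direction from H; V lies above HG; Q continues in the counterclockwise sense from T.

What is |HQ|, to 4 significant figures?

51.68

On A1, G sits at bearing -90° from V; a 74° counterclockwise sweep puts T at bearing -16°, so T = V + 7.6·(cos -16°, sin -16°) = (42.01, 5.505). The tangent condition forces VT to be normal to TQ, so TQ runs along (−sin -16°, cos -16°); with |TQ| = 17.2, Q = (46.75, 22.04). Then |HQ| = |Q − H| = 51.68.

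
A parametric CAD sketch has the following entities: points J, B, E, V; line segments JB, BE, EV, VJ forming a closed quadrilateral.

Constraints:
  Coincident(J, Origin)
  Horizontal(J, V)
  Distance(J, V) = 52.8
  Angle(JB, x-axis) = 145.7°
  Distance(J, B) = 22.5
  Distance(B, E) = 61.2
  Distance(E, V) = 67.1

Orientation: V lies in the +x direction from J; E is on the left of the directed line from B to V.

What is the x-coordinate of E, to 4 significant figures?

21.19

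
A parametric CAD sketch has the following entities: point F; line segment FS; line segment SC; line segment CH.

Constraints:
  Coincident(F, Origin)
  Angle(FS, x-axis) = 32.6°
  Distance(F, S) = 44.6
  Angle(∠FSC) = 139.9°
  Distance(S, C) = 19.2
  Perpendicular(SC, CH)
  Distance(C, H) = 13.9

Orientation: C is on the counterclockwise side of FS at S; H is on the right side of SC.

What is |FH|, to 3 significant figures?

68.3

∠FSC = 139.9°, so SC runs at 32.6° + (180° − 139.9°) = 72.7° from the x-axis; with |SC| = 19.2, C = S + 19.2·(cos 72.7°, sin 72.7°) = (43.3, 42.4). The perpendicularity gives CH at right angles to SC; with |CH| = 13.9 on the right of SC, H = C + 13.9·(0.955, -0.297) = (56.6, 38.2). Then |FH| = |H − F| = 68.3.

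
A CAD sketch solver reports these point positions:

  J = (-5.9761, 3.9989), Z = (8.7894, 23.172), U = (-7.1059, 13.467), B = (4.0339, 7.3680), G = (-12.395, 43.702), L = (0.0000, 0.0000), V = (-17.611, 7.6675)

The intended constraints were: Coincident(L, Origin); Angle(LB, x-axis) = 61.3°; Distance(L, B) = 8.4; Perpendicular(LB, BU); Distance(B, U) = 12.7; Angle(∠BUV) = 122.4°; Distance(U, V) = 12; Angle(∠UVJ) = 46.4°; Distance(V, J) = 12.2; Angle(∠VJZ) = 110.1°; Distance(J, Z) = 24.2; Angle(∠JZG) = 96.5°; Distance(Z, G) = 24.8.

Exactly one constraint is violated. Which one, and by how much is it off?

Distance(Z, G) = 24.8 — off by 4.70.

L = (0.00, 0.00) ✓; LB at 61.30° ✓; |LB| = 8.400 ✓; ∠(LB, BU) = 90.00° ✓; |BU| = 12.70 ✓; ∠BUV = 122.4° ✓; |UV| = 12.00 ✓; ∠UVJ = 46.40° ✓; |VJ| = 12.20 ✓; ∠VJZ = 110.1° ✓; |JZ| = 24.20 ✓; ∠JZG = 96.50° ✓; |ZG| = 29.50 ✗.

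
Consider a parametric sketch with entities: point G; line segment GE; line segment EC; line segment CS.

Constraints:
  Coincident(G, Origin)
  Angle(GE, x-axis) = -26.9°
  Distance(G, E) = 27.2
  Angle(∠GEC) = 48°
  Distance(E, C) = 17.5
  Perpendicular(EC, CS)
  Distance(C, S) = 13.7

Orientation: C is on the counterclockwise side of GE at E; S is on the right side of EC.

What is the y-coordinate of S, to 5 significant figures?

8.1585

∠GEC = 48.0°, so EC runs at -26.9° + (180° − 48.0°) = 105.10° from the x-axis; with |EC| = 17.5, C = E + 17.5·(cos 105.10°, sin 105.10°) = (19.698, 4.5895). EC ⟂ CS; with |CS| = 13.7 on the right of EC, S = C + 13.7·(0.96547, 0.26050) = (32.925, 8.1585). So S.y = 8.1585.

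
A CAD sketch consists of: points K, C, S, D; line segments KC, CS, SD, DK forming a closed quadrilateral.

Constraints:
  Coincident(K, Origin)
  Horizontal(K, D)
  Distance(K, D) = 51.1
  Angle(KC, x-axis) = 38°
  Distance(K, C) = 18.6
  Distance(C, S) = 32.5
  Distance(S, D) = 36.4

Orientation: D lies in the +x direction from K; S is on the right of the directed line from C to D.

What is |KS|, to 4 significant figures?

29.28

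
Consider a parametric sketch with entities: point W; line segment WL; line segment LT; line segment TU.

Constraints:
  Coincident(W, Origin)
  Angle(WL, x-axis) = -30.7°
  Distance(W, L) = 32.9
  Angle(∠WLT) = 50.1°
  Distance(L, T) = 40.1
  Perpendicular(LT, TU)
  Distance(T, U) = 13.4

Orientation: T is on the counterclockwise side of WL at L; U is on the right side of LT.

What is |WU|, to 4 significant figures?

43.06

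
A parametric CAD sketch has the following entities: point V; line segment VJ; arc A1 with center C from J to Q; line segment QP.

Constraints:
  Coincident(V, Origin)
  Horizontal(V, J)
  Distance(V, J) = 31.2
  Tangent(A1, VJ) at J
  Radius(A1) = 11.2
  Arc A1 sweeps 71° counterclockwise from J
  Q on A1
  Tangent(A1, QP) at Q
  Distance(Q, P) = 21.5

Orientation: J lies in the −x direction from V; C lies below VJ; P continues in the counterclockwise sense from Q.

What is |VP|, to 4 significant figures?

56.19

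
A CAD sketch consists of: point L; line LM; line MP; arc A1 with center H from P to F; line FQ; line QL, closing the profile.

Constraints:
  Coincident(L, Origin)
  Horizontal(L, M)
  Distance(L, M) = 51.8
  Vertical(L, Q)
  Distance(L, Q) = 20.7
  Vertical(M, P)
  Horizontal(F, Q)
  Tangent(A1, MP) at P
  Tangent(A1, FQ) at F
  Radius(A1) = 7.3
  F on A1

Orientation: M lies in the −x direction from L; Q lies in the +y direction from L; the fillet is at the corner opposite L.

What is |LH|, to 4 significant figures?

46.47

L is at the origin; L and M share the same y with |LM| = 51.8 and M on the −x side, so M = (-51.80, 0.000). L and Q share the same x with |LQ| = 20.7 and Q on the +y side, so Q = (0.000, 20.70). The virtual corner opposite L is at (-51.80, 20.70). Tangency of A1 to MP means the radius HP is perpendicular to MP and tangency of A1 to FQ means the radius HF is perpendicular to FQ, with radius 7.3, so the center H sits 7.3 in from both sides at H = (-44.50, 13.40). Then |LH| = |H − L| = 46.47.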